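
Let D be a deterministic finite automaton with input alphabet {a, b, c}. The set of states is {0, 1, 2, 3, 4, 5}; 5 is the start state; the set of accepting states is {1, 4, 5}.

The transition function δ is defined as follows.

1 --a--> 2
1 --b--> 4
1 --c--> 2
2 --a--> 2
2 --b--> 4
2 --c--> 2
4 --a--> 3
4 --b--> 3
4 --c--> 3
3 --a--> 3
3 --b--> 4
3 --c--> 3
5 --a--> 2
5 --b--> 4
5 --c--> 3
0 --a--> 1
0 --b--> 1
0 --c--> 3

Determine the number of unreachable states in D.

Starting at 5 and following transitions, the reachable set is {2, 3, 4, 5}. That leaves 0, 1 unreachable — 2 in total.

2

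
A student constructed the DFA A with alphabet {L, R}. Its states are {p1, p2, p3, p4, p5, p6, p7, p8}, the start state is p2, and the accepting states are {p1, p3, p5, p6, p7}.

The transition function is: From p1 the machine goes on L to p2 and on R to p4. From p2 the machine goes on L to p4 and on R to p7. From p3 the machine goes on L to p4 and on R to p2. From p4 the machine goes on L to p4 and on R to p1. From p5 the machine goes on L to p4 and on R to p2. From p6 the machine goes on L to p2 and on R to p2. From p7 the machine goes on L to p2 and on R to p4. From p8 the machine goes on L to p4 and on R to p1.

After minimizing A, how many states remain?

First remove the unreachable states {p3,p5,p6,p8}; 4 states remain.
Initial partition by acceptance: {p1,p7} | {p2,p4}.
Stable partition: {p1,p7} | {p2,p4} — 2 equivalence classes.

2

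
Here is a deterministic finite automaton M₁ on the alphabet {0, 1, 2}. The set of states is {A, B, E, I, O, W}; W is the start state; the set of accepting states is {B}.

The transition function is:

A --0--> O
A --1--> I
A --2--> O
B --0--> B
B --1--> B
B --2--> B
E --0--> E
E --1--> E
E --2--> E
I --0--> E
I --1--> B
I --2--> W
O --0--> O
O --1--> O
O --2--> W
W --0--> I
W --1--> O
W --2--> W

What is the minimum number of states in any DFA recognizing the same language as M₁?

5

States {A} cannot be reached from the start state, so discard them.
Initial partition by acceptance: {B} | {E,I,O,W}.
Refine {E,I,O,W} on symbol 1: members go to different blocks, giving {E,O,W} and {I}.
Refine {E,O,W} on symbol 0: members go to different blocks, giving {E,O} and {W}.
Refine {E,O} on symbol 2: members go to different blocks, giving {E} and {O}.
The partition is now stable with 5 blocks: {B} | {E} | {I} | {W} | {O}.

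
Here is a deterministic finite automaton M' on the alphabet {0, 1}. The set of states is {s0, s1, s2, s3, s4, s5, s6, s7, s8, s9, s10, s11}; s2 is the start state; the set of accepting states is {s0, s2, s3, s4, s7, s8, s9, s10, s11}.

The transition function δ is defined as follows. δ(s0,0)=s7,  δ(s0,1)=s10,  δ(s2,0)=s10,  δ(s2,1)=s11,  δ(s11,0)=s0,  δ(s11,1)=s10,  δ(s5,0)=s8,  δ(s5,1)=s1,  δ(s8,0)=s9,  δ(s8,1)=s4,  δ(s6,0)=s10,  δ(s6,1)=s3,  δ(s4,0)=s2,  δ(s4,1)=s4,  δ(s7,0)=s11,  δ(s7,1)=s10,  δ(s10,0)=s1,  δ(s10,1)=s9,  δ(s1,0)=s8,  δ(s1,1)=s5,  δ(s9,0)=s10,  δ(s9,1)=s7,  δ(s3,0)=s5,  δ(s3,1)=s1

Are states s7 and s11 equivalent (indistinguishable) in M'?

Yes

States {s3,s6} cannot be reached from the start state, so discard them.
Initial partition by acceptance: {s0,s2,s4,s7,s8,s9,s10,s11} | {s1,s5}.
Split {s0,s2,s4,s7,s8,s9,s10,s11} by δ(·,0) → {s0,s2,s4,s7,s8,s9,s11} and {s10}.
Refine {s0,s2,s4,s7,s8,s9,s11} on symbol 0: members go to different blocks, giving {s0,s4,s7,s8,s11} and {s2,s9}.
Split {s0,s4,s7,s8,s11} by δ(·,0) → {s0,s7,s11} and {s4,s8}.
The partition is now stable with 5 blocks: {s0,s7,s11} | {s1,s5} | {s10} | {s2,s9} | {s4,s8}.
s7 and s11 lie in the same block of the stable partition, so they are equivalent — no string distinguishes them.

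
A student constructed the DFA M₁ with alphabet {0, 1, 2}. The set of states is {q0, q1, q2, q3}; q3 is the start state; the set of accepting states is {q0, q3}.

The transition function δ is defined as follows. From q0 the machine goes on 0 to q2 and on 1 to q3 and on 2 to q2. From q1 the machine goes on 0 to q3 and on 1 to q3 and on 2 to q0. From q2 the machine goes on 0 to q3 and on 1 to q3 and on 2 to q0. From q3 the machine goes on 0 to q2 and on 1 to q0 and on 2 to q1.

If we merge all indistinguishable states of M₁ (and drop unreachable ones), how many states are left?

2

Initial partition by acceptance: {q0,q3} | {q1,q2}.
Stable partition: {q0,q3} | {q1,q2} — 2 equivalence classes.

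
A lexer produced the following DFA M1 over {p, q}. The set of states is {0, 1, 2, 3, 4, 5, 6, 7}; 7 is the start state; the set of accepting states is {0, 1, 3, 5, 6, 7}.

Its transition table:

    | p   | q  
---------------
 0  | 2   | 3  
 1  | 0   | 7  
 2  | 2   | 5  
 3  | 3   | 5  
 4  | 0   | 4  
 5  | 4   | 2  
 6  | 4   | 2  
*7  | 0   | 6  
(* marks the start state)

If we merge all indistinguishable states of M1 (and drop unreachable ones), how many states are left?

States {1} cannot be reached from the start state, so discard them.
Initial partition by acceptance: {0,3,5,6,7} | {2,4}.
On input p, block {0,3,5,6,7} splits into {0,5,6} and {3,7}.
On input q, block {0,5,6} splits into {5,6} and {0}.
Split {2,4} by δ(·,p) → {2} and {4}.
Split {3,7} by δ(·,p) → {3} and {7}.
Stable partition: {5,6} | {2} | {3} | {0} | {4} | {7} — 6 equivalence classes.

6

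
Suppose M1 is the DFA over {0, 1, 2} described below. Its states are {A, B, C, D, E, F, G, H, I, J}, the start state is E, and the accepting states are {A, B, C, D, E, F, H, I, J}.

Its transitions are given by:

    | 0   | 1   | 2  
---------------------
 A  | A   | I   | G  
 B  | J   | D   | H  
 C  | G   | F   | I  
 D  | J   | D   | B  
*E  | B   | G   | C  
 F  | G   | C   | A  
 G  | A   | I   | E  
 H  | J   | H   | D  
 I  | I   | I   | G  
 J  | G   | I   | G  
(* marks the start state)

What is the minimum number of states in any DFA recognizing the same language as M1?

6

Initial partition by acceptance: {A,B,C,D,E,F,H,I,J} | {G}.
Refine {A,B,C,D,E,F,H,I,J} on symbol 0: members go to different blocks, giving {A,B,D,E,H,I} and {C,F,J}.
On input 0, block {A,B,D,E,H,I} splits into {A,E,I} and {B,D,H}.
Refine {A,E,I} on symbol 0: members go to different blocks, giving {A,I} and {E}.
On input 1, block {C,F,J} splits into {C,F} and {J}.
The partition is now stable with 6 blocks: {A,I} | {G} | {C,F} | {B,D,H} | {E} | {J}.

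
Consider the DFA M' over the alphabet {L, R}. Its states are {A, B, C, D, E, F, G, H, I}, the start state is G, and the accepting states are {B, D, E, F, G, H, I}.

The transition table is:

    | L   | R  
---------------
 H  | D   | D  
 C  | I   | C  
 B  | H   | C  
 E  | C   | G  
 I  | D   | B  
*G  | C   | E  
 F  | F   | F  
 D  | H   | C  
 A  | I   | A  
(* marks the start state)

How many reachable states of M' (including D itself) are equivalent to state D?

First remove the unreachable states {A,F}; 7 states remain.
Initial partition by acceptance: {B,D,E,G,H,I} | {C}.
Refine {B,D,E,G,H,I} on symbol L: members go to different blocks, giving {B,D,H,I} and {E,G}.
On input R, block {B,D,H,I} splits into {B,D} and {H,I}.
The partition is now stable with 4 blocks: {B,D} | {C} | {E,G} | {H,I}.
State D belongs to the block {B,D}, which has 2 states.

2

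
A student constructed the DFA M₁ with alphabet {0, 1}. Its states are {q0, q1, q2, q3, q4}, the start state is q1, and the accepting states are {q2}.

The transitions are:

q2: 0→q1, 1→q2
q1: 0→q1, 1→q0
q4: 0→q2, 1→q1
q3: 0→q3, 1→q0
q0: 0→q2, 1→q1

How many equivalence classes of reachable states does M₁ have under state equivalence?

States {q3,q4} cannot be reached from the start state, so discard them.
Start with accepting vs non-accepting: {q2} | {q0,q1}.
Split {q0,q1} by δ(·,0) → {q0} and {q1}.
No further refinement is possible. Final partition (3 blocks): {q2} | {q0} | {q1}.

3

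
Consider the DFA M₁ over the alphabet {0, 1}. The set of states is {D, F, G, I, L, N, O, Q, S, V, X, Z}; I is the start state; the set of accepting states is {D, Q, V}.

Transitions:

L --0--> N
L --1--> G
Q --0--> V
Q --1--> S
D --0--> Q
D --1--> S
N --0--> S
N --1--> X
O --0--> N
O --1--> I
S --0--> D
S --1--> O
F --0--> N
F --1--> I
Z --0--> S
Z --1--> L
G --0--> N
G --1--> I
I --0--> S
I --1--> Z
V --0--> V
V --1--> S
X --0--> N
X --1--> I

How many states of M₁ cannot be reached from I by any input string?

1

Starting at I and following transitions, the reachable set is {D, G, I, L, N, O, Q, S, V, X, Z}. That leaves F unreachable — 1 in total.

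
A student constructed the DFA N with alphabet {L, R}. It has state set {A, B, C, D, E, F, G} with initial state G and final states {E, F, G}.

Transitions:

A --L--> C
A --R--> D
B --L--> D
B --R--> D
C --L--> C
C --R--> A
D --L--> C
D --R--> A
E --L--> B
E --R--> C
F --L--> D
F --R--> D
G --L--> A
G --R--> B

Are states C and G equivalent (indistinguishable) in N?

States {E,F} cannot be reached from the start state, so discard them.
P0 = {G} | {A,B,C,D}.
The partition is now stable with 2 blocks: {G} | {A,B,C,D}.
C and G end up in different blocks, so they are distinguishable. For instance, the string 'ε' is accepted from only G.

No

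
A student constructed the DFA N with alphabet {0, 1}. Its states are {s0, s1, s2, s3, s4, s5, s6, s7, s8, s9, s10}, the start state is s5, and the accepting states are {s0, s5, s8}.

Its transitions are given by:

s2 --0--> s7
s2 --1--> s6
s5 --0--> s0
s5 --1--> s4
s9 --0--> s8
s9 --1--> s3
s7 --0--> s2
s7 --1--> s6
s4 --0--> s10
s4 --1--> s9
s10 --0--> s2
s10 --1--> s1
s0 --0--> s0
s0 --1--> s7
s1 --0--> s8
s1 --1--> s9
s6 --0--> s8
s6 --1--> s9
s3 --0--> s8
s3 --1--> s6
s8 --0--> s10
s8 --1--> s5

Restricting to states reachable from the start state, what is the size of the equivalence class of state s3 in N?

Every state is reachable, so we keep all 11.
Start with accepting vs non-accepting: {s0,s5,s8} | {s1,s2,s3,s4,s6,s7,s9,s10}.
Split {s0,s5,s8} by δ(·,0) → {s0,s5} and {s8}.
Split {s1,s2,s3,s4,s6,s7,s9,s10} by δ(·,0) → {s1,s3,s6,s9} and {s2,s4,s7,s10}.
The partition is now stable with 4 blocks: {s0,s5} | {s1,s3,s6,s9} | {s8} | {s2,s4,s7,s10}.
State s3 belongs to the block {s1,s3,s6,s9}, which has 4 states.

4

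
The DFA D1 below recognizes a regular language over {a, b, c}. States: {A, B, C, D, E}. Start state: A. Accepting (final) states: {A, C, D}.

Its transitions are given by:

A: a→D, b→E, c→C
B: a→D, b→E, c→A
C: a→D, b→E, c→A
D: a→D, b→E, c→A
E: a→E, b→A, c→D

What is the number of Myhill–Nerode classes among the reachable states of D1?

2

First remove the unreachable states {B}; 4 states remain.
P0 = {A,C,D} | {E}.
The partition is now stable with 2 blocks: {A,C,D} | {E}.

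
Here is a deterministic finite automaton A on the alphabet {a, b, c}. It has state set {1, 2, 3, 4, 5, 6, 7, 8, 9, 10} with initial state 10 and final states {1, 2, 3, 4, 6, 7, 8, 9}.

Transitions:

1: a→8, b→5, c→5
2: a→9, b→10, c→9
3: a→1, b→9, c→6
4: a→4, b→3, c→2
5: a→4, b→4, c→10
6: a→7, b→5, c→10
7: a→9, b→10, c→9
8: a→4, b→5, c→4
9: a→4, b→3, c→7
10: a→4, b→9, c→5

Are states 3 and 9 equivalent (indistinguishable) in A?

Every state is reachable, so we keep all 10.
Start with accepting vs non-accepting: {1,2,3,4,6,7,8,9} | {5,10}.
Split {1,2,3,4,6,7,8,9} by δ(·,b) → {1,2,6,7,8} and {3,4,9}.
Split {1,2,6,7,8} by δ(·,a) → {2,7,8} and {1,6}.
Split {3,4,9} by δ(·,a) → {4,9} and {3}.
The partition is now stable with 5 blocks: {2,7,8} | {5,10} | {4,9} | {1,6} | {3}.
3 and 9 end up in different blocks, so they are distinguishable. For instance, the string 'ab' is accepted from only 9.

No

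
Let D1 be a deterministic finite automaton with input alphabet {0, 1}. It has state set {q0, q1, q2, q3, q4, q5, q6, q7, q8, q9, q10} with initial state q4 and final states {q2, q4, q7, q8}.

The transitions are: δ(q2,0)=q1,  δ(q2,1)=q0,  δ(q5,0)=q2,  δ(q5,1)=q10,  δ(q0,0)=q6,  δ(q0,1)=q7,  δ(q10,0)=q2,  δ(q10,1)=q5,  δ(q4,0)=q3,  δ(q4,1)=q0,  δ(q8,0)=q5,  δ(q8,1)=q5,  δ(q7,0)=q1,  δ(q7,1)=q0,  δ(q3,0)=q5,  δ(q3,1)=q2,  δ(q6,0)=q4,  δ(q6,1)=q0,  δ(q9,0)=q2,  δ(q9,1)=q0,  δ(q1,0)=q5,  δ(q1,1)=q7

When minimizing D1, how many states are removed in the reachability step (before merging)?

2

No path from q4 leads to q8, q9; the other 9 states are all reachable.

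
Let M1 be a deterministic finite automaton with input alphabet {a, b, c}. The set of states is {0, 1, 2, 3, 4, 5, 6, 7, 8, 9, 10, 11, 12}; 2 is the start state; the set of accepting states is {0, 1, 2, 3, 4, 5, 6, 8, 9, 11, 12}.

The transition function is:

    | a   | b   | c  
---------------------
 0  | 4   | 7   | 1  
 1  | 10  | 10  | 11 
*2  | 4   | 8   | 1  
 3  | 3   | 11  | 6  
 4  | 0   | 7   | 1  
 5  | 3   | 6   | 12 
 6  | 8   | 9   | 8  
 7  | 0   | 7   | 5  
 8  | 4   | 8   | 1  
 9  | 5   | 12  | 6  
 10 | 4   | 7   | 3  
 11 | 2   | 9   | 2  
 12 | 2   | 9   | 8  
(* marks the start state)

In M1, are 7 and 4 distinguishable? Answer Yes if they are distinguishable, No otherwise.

Initial partition by acceptance: {0,1,2,3,4,5,6,8,9,11,12} | {7,10}.
Split {0,1,2,3,4,5,6,8,9,11,12} by δ(·,a) → {0,2,3,4,5,6,8,9,11,12} and {1}.
On input b, block {0,2,3,4,5,6,8,9,11,12} splits into {2,3,5,6,8,9,11,12} and {0,4}.
Split {2,3,5,6,8,9,11,12} by δ(·,a) → {3,5,6,9,11,12} and {2,8}.
Split {3,5,6,9,11,12} by δ(·,a) → {3,5,9} and {6,11,12}.
Stable partition: {3,5,9} | {7,10} | {1} | {0,4} | {2,8} | {6,11,12} — 6 equivalence classes.
7 and 4 end up in different blocks, so they are distinguishable. For instance, the string 'ε' is accepted from only 4.

Yes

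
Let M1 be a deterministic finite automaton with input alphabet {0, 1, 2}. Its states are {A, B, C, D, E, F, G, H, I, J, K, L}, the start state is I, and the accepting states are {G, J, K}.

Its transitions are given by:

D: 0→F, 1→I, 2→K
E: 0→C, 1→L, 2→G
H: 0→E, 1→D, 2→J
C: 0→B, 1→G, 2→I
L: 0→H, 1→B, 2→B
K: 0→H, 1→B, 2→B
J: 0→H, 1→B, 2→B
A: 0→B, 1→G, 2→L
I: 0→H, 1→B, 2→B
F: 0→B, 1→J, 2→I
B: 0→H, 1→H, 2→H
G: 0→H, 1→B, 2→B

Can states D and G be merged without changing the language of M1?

No

States {A} cannot be reached from the start state, so discard them.
Start with accepting vs non-accepting: {G,J,K} | {B,C,D,E,F,H,I,L}.
Split {B,C,D,E,F,H,I,L} by δ(·,1) → {B,D,E,H,I,L} and {C,F}.
Refine {B,D,E,H,I,L} on symbol 0: members go to different blocks, giving {B,H,I,L} and {D,E}.
Refine {B,H,I,L} on symbol 0: members go to different blocks, giving {B,I,L} and {H}.
Split {B,I,L} by δ(·,1) → {I,L} and {B}.
The partition is now stable with 6 blocks: {G,J,K} | {I,L} | {C,F} | {D,E} | {H} | {B}.
D and G end up in different blocks, so they are distinguishable. For instance, the string 'ε' is accepted from only G.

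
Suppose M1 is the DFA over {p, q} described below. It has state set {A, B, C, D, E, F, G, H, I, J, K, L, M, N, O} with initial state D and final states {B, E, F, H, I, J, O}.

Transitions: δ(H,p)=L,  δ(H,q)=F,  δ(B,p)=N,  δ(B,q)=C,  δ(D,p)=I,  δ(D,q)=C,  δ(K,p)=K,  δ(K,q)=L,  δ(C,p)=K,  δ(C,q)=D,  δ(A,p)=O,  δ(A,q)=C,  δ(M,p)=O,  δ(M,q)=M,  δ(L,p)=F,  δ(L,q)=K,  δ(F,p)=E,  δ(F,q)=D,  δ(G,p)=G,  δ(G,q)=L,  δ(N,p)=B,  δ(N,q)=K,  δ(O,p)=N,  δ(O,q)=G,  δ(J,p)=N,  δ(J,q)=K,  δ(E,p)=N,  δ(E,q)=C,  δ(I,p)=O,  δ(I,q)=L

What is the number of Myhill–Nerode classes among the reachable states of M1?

Reachable states from the start: {B,C,D,E,F,G,I,K,L,N,O}. Unreachable: {A,H,J,M} — drop them.
Initial partition by acceptance: {B,E,F,I,O} | {C,D,G,K,L,N}.
Split {B,E,F,I,O} by δ(·,p) → {B,E,O} and {F,I}.
Refine {C,D,G,K,L,N} on symbol p: members go to different blocks, giving {C,G,K} and {D,L} and {N}.
The partition is now stable with 5 blocks: {B,E,O} | {C,G,K} | {F,I} | {D,L} | {N}.

5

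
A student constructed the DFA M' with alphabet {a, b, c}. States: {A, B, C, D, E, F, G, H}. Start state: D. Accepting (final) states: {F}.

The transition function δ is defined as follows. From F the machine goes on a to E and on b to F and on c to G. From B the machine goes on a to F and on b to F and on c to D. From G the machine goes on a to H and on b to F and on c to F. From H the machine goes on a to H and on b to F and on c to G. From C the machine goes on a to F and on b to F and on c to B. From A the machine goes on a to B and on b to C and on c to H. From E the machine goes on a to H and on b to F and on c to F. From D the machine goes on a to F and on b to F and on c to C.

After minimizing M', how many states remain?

4

First remove the unreachable states {A}; 7 states remain.
Initial partition by acceptance: {F} | {B,C,D,E,G,H}.
Split {B,C,D,E,G,H} by δ(·,a) → {B,C,D} and {E,G,H}.
Refine {E,G,H} on symbol c: members go to different blocks, giving {E,G} and {H}.
The partition is now stable with 4 blocks: {F} | {B,C,D} | {E,G} | {H}.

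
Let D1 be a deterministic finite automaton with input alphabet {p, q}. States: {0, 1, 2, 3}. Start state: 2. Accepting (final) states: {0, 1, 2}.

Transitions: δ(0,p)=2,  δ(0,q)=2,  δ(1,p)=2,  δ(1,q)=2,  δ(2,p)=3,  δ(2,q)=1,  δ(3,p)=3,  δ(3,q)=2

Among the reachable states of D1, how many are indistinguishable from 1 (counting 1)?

1

Reachable states from the start: {1,2,3}. Unreachable: {0} — drop them.
Initial partition by acceptance: {1,2} | {3}.
Split {1,2} by δ(·,p) → {1} and {2}.
Stable partition: {1} | {3} | {2} — 3 equivalence classes.
The equivalence class containing 1 is {1}, of size 1.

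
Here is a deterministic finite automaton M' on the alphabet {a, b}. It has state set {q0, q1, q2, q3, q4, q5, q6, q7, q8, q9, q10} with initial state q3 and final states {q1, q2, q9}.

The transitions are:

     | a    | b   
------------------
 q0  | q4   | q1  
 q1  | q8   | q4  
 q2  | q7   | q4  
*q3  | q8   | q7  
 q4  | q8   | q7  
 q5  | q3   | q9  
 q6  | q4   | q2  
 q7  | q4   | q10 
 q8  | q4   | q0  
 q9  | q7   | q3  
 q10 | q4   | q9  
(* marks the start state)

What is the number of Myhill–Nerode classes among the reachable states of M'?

4

States {q2,q5,q6} cannot be reached from the start state, so discard them.
P0 = {q1,q9} | {q0,q3,q4,q7,q8,q10}.
Split {q0,q3,q4,q7,q8,q10} by δ(·,b) → {q3,q4,q7,q8} and {q0,q10}.
On input b, block {q3,q4,q7,q8} splits into {q3,q4} and {q7,q8}.
Stable partition: {q1,q9} | {q3,q4} | {q0,q10} | {q7,q8} — 4 equivalence classes.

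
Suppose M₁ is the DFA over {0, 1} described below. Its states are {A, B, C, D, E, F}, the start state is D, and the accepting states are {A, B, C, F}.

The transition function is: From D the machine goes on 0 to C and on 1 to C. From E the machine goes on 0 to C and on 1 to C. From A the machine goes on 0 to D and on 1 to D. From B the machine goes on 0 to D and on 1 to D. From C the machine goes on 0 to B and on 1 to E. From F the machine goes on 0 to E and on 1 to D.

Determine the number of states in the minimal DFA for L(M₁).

States {A,F} cannot be reached from the start state, so discard them.
Start with accepting vs non-accepting: {B,C} | {D,E}.
On input 0, block {B,C} splits into {B} and {C}.
No further refinement is possible. Final partition (3 blocks): {B} | {D,E} | {C}.

3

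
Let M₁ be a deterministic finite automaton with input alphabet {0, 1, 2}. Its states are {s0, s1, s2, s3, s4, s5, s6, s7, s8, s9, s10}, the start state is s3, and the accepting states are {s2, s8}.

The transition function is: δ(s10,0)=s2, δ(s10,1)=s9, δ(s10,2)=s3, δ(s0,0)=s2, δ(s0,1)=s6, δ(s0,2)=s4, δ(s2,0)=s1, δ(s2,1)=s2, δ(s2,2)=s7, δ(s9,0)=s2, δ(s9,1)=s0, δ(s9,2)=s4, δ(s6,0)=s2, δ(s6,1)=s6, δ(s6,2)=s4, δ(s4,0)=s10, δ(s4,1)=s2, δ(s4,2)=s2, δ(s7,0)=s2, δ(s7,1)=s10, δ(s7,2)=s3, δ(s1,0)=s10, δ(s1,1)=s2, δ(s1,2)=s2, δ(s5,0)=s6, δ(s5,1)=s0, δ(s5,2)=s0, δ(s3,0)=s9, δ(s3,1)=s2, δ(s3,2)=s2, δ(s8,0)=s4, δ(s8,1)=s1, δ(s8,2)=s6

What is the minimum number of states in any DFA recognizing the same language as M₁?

States {s5,s8} cannot be reached from the start state, so discard them.
Start with accepting vs non-accepting: {s2} | {s0,s1,s3,s4,s6,s7,s9,s10}.
Split {s0,s1,s3,s4,s6,s7,s9,s10} by δ(·,0) → {s0,s6,s7,s9,s10} and {s1,s3,s4}.
Stable partition: {s2} | {s0,s6,s7,s9,s10} | {s1,s3,s4} — 3 equivalence classes.

3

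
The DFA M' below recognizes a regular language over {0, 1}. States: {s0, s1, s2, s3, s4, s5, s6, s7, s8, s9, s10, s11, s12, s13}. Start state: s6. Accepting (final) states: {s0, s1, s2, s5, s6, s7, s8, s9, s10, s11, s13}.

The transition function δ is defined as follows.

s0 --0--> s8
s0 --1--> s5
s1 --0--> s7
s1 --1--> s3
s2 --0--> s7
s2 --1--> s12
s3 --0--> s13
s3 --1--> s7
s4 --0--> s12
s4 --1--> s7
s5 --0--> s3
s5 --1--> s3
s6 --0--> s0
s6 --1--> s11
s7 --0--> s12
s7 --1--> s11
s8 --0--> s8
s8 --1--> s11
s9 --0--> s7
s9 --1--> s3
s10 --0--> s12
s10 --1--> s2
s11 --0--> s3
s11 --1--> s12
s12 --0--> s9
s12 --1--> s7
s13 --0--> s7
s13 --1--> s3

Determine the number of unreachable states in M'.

4

No path from s6 leads to s1, s2, s4, s10; the other 10 states are all reachable.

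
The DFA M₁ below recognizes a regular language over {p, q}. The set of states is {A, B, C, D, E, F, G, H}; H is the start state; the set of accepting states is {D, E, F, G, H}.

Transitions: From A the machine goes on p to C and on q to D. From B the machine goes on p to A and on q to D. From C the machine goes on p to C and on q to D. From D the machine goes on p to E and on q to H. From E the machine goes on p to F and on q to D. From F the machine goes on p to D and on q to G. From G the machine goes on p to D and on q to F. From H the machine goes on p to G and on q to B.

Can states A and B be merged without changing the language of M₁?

Yes

All states are reachable from the start state.
Start with accepting vs non-accepting: {D,E,F,G,H} | {A,B,C}.
Refine {D,E,F,G,H} on symbol q: members go to different blocks, giving {D,E,F,G} and {H}.
Split {D,E,F,G} by δ(·,q) → {E,F,G} and {D}.
Split {E,F,G} by δ(·,p) → {F,G} and {E}.
The partition is now stable with 5 blocks: {F,G} | {A,B,C} | {H} | {D} | {E}.
A and B lie in the same block of the stable partition, so they are equivalent — no string distinguishes them.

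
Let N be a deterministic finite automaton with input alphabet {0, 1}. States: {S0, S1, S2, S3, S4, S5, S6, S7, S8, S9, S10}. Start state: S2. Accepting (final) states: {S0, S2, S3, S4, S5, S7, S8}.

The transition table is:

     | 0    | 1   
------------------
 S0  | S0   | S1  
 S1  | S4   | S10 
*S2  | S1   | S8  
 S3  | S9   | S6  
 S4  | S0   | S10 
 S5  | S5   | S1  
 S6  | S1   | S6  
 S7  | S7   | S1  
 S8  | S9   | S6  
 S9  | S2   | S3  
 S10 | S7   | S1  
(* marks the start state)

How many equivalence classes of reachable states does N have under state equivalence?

States {S5} cannot be reached from the start state, so discard them.
Start with accepting vs non-accepting: {S0,S2,S3,S4,S7,S8} | {S1,S6,S9,S10}.
Split {S0,S2,S3,S4,S7,S8} by δ(·,0) → {S0,S4,S7} and {S2,S3,S8}.
On input 0, block {S1,S6,S9,S10} splits into {S1,S10} and {S6} and {S9}.
Refine {S2,S3,S8} on symbol 0: members go to different blocks, giving {S3,S8} and {S2}.
The partition is now stable with 6 blocks: {S0,S4,S7} | {S1,S10} | {S3,S8} | {S6} | {S9} | {S2}.

6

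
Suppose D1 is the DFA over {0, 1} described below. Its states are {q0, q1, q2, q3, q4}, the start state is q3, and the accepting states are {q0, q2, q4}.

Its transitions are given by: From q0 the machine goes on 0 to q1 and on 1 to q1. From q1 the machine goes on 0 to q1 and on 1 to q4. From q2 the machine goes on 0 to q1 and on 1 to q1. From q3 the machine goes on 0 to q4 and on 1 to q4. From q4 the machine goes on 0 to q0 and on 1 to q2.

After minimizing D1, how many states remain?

Start with accepting vs non-accepting: {q0,q2,q4} | {q1,q3}.
Split {q0,q2,q4} by δ(·,0) → {q0,q2} and {q4}.
Refine {q1,q3} on symbol 0: members go to different blocks, giving {q1} and {q3}.
No further refinement is possible. Final partition (4 blocks): {q0,q2} | {q1} | {q4} | {q3}.

4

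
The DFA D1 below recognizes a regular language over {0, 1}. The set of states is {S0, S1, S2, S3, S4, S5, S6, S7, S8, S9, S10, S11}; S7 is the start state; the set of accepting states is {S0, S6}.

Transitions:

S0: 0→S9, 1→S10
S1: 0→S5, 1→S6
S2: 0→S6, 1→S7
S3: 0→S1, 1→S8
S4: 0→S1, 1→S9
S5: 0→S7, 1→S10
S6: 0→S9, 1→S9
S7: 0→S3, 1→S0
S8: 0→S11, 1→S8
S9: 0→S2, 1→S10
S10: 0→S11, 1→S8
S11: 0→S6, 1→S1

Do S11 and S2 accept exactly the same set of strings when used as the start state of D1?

Reachable states from the start: {S0,S1,S2,S3,S5,S6,S7,S8,S9,S10,S11}. Unreachable: {S4} — drop them.
Start with accepting vs non-accepting: {S0,S6} | {S1,S2,S3,S5,S7,S8,S9,S10,S11}.
Split {S1,S2,S3,S5,S7,S8,S9,S10,S11} by δ(·,0) → {S1,S3,S5,S7,S8,S9,S10} and {S2,S11}.
On input 0, block {S1,S3,S5,S7,S8,S9,S10} splits into {S1,S3,S5,S7} and {S8,S9,S10}.
Split {S1,S3,S5,S7} by δ(·,1) → {S1,S7} and {S3,S5}.
Stable partition: {S0,S6} | {S1,S7} | {S2,S11} | {S8,S9,S10} | {S3,S5} — 5 equivalence classes.
S11 and S2 lie in the same block of the stable partition, so they are equivalent — no string distinguishes them.

Yes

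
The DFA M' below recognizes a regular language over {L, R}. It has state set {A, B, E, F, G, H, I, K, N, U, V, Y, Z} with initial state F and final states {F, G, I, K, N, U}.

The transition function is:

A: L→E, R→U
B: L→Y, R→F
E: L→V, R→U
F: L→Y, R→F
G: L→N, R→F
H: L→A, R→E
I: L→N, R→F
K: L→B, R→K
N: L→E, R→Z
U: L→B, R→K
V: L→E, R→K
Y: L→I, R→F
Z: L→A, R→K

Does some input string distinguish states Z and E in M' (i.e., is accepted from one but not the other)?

No

Reachable states from the start: {A,B,E,F,I,K,N,U,V,Y,Z}. Unreachable: {G,H} — drop them.
P0 = {F,I,K,N,U} | {A,B,E,V,Y,Z}.
On input L, block {F,I,K,N,U} splits into {F,K,N,U} and {I}.
Refine {F,K,N,U} on symbol R: members go to different blocks, giving {F,K,U} and {N}.
Refine {A,B,E,V,Y,Z} on symbol L: members go to different blocks, giving {A,B,E,V,Z} and {Y}.
Split {F,K,U} by δ(·,L) → {K,U} and {F}.
Split {A,B,E,V,Z} by δ(·,L) → {A,E,V,Z} and {B}.
Stable partition: {K,U} | {A,E,V,Z} | {I} | {N} | {Y} | {F} | {B} — 7 equivalence classes.
Z and E lie in the same block of the stable partition, so they are equivalent — no string distinguishes them.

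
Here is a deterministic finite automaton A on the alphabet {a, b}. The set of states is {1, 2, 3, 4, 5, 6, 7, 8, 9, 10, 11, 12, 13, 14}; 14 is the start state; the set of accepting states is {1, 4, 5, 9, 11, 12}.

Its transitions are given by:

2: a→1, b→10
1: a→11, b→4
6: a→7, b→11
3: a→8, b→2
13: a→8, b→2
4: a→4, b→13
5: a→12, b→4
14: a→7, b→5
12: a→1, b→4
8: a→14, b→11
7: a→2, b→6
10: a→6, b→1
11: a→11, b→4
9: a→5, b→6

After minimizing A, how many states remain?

First remove the unreachable states {3,9}; 12 states remain.
Initial partition by acceptance: {1,4,5,11,12} | {2,6,7,8,10,13,14}.
Split {1,4,5,11,12} by δ(·,b) → {1,5,11,12} and {4}.
On input a, block {2,6,7,8,10,13,14} splits into {6,7,8,10,13,14} and {2}.
Refine {6,7,8,10,13,14} on symbol a: members go to different blocks, giving {6,8,10,13,14} and {7}.
Refine {6,8,10,13,14} on symbol a: members go to different blocks, giving {8,10,13} and {6,14}.
Refine {8,10,13} on symbol a: members go to different blocks, giving {8,10} and {13}.
The partition is now stable with 7 blocks: {1,5,11,12} | {8,10} | {4} | {2} | {7} | {6,14} | {13}.

7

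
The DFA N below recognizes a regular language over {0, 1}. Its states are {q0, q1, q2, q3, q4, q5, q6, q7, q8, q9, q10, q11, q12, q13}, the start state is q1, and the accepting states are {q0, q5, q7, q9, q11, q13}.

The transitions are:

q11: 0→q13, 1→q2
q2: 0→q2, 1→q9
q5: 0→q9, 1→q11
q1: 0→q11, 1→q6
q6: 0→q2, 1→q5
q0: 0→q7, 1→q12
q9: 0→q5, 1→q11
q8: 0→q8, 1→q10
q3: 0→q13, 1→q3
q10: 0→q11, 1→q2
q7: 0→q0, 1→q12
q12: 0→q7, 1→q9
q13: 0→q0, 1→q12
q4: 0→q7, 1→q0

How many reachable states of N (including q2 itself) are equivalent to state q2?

2

Reachable states from the start: {q0,q1,q2,q5,q6,q7,q9,q11,q12,q13}. Unreachable: {q3,q4,q8,q10} — drop them.
Initial partition by acceptance: {q0,q5,q7,q9,q11,q13} | {q1,q2,q6,q12}.
Refine {q0,q5,q7,q9,q11,q13} on symbol 1: members go to different blocks, giving {q0,q7,q11,q13} and {q5,q9}.
Refine {q1,q2,q6,q12} on symbol 0: members go to different blocks, giving {q1,q12} and {q2,q6}.
Refine {q0,q7,q11,q13} on symbol 1: members go to different blocks, giving {q0,q7,q13} and {q11}.
On input 0, block {q1,q12} splits into {q1} and {q12}.
The partition is now stable with 6 blocks: {q0,q7,q13} | {q1} | {q5,q9} | {q2,q6} | {q11} | {q12}.
State q2 belongs to the block {q2,q6}, which has 2 states.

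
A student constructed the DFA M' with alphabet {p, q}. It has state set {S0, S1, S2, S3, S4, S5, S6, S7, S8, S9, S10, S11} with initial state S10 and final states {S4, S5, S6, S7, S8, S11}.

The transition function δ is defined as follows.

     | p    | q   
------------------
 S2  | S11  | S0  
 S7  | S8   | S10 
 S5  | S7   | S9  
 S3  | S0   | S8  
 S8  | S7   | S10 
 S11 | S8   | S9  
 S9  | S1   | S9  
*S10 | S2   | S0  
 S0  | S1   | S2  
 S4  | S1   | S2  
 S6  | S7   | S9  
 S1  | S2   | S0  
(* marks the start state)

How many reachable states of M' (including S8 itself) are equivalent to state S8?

2

States {S3,S4,S5,S6} cannot be reached from the start state, so discard them.
Initial partition by acceptance: {S7,S8,S11} | {S0,S1,S2,S9,S10}.
Refine {S0,S1,S2,S9,S10} on symbol p: members go to different blocks, giving {S0,S1,S9,S10} and {S2}.
On input p, block {S0,S1,S9,S10} splits into {S0,S9} and {S1,S10}.
Split {S7,S8,S11} by δ(·,q) → {S7,S8} and {S11}.
Split {S0,S9} by δ(·,q) → {S0} and {S9}.
No further refinement is possible. Final partition (6 blocks): {S7,S8} | {S0} | {S2} | {S1,S10} | {S11} | {S9}.
State S8 belongs to the block {S7,S8}, which has 2 states.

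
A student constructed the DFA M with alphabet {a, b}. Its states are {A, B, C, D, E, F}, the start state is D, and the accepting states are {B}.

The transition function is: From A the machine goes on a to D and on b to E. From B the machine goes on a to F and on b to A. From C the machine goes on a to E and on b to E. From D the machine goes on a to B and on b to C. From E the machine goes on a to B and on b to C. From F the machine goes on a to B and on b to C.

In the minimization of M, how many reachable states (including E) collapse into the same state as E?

3

Initial partition by acceptance: {B} | {A,C,D,E,F}.
Split {A,C,D,E,F} by δ(·,a) → {D,E,F} and {A,C}.
Stable partition: {B} | {D,E,F} | {A,C} — 3 equivalence classes.
The equivalence class containing E is {D,E,F}, of size 3.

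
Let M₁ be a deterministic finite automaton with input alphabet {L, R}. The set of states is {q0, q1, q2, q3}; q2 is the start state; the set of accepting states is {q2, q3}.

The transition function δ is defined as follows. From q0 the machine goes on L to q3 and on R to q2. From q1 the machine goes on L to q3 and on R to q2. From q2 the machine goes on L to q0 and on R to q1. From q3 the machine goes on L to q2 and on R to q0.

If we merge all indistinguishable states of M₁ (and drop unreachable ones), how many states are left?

Every state is reachable, so we keep all 4.
P0 = {q2,q3} | {q0,q1}.
Split {q2,q3} by δ(·,L) → {q2} and {q3}.
Stable partition: {q2} | {q0,q1} | {q3} — 3 equivalence classes.

3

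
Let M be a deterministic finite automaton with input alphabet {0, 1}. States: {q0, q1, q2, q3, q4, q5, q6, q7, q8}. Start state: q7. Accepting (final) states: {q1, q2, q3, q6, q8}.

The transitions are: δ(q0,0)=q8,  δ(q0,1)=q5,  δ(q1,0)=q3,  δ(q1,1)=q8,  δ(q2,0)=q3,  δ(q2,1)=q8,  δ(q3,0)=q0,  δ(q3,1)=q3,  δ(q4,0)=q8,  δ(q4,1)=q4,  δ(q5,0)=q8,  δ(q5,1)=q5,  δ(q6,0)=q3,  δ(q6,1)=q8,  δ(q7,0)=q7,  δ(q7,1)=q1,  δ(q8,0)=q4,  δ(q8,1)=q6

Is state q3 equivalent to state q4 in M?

States {q2} cannot be reached from the start state, so discard them.
Start with accepting vs non-accepting: {q1,q3,q6,q8} | {q0,q4,q5,q7}.
On input 0, block {q1,q3,q6,q8} splits into {q1,q6} and {q3,q8}.
Refine {q0,q4,q5,q7} on symbol 0: members go to different blocks, giving {q0,q4,q5} and {q7}.
Split {q3,q8} by δ(·,1) → {q3} and {q8}.
Stable partition: {q1,q6} | {q0,q4,q5} | {q3} | {q7} | {q8} — 5 equivalence classes.
q3 and q4 end up in different blocks, so they are distinguishable. For instance, the string 'ε' is accepted from only q3.

No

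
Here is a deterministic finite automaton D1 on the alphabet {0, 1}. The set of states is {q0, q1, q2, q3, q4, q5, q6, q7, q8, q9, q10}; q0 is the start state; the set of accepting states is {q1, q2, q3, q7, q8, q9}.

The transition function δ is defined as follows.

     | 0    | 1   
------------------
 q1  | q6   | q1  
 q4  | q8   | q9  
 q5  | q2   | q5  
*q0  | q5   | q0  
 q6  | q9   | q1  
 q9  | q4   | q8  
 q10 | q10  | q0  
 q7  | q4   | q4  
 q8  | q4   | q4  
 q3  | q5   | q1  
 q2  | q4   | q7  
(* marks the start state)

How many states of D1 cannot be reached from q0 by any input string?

4

No path from q0 leads to q1, q3, q6, q10; the other 7 states are all reachable.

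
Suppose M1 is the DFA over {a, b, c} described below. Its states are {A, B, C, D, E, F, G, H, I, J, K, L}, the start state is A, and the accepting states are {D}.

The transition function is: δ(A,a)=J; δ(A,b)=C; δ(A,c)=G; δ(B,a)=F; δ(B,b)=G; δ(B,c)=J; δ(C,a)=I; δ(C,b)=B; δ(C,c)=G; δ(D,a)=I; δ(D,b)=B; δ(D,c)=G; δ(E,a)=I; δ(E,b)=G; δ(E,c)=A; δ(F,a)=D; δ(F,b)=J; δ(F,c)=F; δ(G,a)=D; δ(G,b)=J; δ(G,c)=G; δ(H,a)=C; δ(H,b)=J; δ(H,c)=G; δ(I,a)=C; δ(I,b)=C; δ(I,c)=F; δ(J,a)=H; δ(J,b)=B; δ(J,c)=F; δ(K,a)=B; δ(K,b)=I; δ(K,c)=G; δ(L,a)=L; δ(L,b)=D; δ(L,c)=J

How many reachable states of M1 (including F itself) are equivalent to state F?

States {E,K,L} cannot be reached from the start state, so discard them.
Start with accepting vs non-accepting: {D} | {A,B,C,F,G,H,I,J}.
Split {A,B,C,F,G,H,I,J} by δ(·,a) → {A,B,C,H,I,J} and {F,G}.
On input a, block {A,B,C,H,I,J} splits into {A,C,H,I,J} and {B}.
Refine {A,C,H,I,J} on symbol b: members go to different blocks, giving {A,H,I} and {C,J}.
Stable partition: {D} | {A,H,I} | {F,G} | {B} | {C,J} — 5 equivalence classes.
The equivalence class containing F is {F,G}, of size 2.

2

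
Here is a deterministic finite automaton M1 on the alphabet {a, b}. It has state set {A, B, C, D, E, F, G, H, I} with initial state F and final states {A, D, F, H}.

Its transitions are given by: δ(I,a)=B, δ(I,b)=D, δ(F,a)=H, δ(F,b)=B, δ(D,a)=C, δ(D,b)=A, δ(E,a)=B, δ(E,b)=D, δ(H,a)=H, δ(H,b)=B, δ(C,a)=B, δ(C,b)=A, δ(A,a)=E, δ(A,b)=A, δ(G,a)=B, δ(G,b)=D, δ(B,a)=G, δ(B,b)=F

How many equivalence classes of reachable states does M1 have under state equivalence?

4

First remove the unreachable states {I}; 8 states remain.
Initial partition by acceptance: {A,D,F,H} | {B,C,E,G}.
On input a, block {A,D,F,H} splits into {A,D} and {F,H}.
Refine {B,C,E,G} on symbol b: members go to different blocks, giving {C,E,G} and {B}.
The partition is now stable with 4 blocks: {A,D} | {C,E,G} | {F,H} | {B}.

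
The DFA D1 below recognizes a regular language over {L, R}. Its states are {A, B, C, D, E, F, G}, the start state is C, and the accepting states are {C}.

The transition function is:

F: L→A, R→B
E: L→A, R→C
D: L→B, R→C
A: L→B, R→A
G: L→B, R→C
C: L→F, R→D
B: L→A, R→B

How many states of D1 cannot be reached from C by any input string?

2

No path from C leads to E, G; the other 5 states are all reachable.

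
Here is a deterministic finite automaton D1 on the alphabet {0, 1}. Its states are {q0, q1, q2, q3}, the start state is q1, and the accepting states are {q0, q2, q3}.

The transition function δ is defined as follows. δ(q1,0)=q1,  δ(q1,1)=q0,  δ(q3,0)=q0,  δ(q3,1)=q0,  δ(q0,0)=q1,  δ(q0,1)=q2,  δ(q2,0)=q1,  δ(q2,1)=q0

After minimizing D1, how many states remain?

States {q3} cannot be reached from the start state, so discard them.
Start with accepting vs non-accepting: {q0,q2} | {q1}.
No further refinement is possible. Final partition (2 blocks): {q0,q2} | {q1}.

2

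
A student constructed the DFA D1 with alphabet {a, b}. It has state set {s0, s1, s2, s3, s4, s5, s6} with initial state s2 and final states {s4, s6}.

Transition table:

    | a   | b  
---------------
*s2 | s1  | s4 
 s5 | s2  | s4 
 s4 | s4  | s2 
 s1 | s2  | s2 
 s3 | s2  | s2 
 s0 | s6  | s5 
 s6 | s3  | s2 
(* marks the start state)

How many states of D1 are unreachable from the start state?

Starting at s2 and following transitions, the reachable set is {s1, s2, s4}. That leaves s0, s3, s5, s6 unreachable — 4 in total.

4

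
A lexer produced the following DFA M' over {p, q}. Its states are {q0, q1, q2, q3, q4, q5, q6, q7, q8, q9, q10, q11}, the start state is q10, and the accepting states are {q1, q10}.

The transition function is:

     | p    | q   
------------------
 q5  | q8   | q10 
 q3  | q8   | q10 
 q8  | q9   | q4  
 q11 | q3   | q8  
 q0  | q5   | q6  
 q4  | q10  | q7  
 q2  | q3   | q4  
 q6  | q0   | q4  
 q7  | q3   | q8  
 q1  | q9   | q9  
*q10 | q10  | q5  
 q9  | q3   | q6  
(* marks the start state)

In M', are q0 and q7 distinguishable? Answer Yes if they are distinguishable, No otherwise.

No

Reachable states from the start: {q0,q3,q4,q5,q6,q7,q8,q9,q10}. Unreachable: {q1,q2,q11} — drop them.
P0 = {q10} | {q0,q3,q4,q5,q6,q7,q8,q9}.
Split {q0,q3,q4,q5,q6,q7,q8,q9} by δ(·,p) → {q0,q3,q5,q6,q7,q8,q9} and {q4}.
Split {q0,q3,q5,q6,q7,q8,q9} by δ(·,q) → {q0,q7,q9} and {q3,q5} and {q6,q8}.
The partition is now stable with 5 blocks: {q10} | {q0,q7,q9} | {q4} | {q3,q5} | {q6,q8}.
q0 and q7 lie in the same block of the stable partition, so they are equivalent — no string distinguishes them.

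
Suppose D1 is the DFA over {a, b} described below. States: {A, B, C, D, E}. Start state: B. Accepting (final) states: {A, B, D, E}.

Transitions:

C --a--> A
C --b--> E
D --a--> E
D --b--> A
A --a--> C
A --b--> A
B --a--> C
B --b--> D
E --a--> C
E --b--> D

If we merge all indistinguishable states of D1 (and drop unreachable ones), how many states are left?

All states are reachable from the start state.
P0 = {A,B,D,E} | {C}.
Split {A,B,D,E} by δ(·,a) → {A,B,E} and {D}.
Refine {A,B,E} on symbol b: members go to different blocks, giving {B,E} and {A}.
The partition is now stable with 4 blocks: {B,E} | {C} | {D} | {A}.

4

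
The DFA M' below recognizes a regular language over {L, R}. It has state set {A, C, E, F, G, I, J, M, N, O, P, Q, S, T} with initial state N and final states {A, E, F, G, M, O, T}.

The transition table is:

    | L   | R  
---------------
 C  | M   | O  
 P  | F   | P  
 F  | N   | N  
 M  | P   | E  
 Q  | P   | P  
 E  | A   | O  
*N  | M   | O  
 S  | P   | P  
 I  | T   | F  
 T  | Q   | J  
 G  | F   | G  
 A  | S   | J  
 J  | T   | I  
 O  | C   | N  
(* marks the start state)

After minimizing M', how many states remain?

9

First remove the unreachable states {G}; 13 states remain.
Start with accepting vs non-accepting: {A,E,F,M,O,T} | {C,I,J,N,P,Q,S}.
Refine {A,E,F,M,O,T} on symbol L: members go to different blocks, giving {A,F,M,O,T} and {E}.
On input R, block {A,F,M,O,T} splits into {A,F,O,T} and {M}.
Split {C,I,J,N,P,Q,S} by δ(·,L) → {I,J,P} and {C,N} and {Q,S}.
Split {A,F,O,T} by δ(·,L) → {A,T} and {F,O}.
Refine {I,J,P} on symbol L: members go to different blocks, giving {I,J} and {P}.
Split {I,J} by δ(·,R) → {I} and {J}.
The partition is now stable with 9 blocks: {A,T} | {I} | {E} | {M} | {C,N} | {Q,S} | {F,O} | {P} | {J}.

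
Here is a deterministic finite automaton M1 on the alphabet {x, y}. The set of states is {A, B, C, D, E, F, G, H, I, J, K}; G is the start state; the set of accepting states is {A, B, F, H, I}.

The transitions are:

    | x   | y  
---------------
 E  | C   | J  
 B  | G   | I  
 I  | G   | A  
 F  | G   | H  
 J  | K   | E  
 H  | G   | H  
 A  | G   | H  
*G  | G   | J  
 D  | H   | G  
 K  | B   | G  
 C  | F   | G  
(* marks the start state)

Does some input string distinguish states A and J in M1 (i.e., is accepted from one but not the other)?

Reachable states from the start: {A,B,C,E,F,G,H,I,J,K}. Unreachable: {D} — drop them.
Initial partition by acceptance: {A,B,F,H,I} | {C,E,G,J,K}.
Refine {C,E,G,J,K} on symbol x: members go to different blocks, giving {E,G,J} and {C,K}.
On input x, block {E,G,J} splits into {E,J} and {G}.
Stable partition: {A,B,F,H,I} | {E,J} | {C,K} | {G} — 4 equivalence classes.
A and J end up in different blocks, so they are distinguishable. For instance, the string 'ε' is accepted from only A.

Yes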